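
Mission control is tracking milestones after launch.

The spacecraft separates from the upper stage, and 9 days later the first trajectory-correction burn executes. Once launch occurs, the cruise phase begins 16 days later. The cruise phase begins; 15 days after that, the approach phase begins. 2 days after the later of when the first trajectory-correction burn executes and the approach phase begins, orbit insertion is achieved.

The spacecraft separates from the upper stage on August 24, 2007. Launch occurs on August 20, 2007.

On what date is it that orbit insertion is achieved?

The spacecraft separates from the upper stage: Aug 24, 2007.
The first trajectory-correction burn executes: Aug 24, 2007 + 9 days = Sep 2, 2007.
Launch occurs: Aug 20, 2007.
The cruise phase begins: Aug 20, 2007 + 16 days = Sep 5, 2007.
The approach phase begins: Sep 5, 2007 + 15 days = Sep 20, 2007.
Both prerequisites met — the first trajectory-correction burn executes (Sep 2, 2007), the approach phase begins (Sep 20, 2007); the later is Sep 20, 2007.
Orbit insertion is achieved: Sep 20, 2007 + 2 days = Sep 22, 2007.

September 22, 2007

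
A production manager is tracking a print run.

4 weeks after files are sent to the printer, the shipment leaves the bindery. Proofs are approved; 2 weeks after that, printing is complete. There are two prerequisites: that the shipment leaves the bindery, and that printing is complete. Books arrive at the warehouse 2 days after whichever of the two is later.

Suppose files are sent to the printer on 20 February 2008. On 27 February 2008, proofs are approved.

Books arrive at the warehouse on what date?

21 March 2008

Files are sent to the printer: Feb 20, 2008.
The shipment leaves the bindery: Feb 20, 2008 + 4 weeks = Mar 19, 2008.
Proofs are approved: Feb 27, 2008.
Printing is complete: Feb 27, 2008 + 2 weeks = Mar 12, 2008.
Both prerequisites met — the shipment leaves the bindery (Mar 19, 2008), printing is complete (Mar 12, 2008); the later is Mar 19, 2008.
Books arrive at the warehouse: Mar 19, 2008 + 2 days = Mar 21, 2008.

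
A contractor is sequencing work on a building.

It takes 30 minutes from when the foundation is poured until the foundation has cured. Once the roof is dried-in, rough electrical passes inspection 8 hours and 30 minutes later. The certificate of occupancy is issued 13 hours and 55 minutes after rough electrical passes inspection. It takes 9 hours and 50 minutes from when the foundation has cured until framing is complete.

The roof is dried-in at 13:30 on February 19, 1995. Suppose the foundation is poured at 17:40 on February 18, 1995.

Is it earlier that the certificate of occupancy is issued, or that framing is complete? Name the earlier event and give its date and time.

The roof is dried-in: 13:30 Feb 19, 1995.
Rough electrical passes inspection: 13:30 Feb 19, 1995 + 8h30m = 22:00 Feb 19, 1995.
The certificate of occupancy is issued: 22:00 Feb 19, 1995 + 13h55m = 11:55 Feb 20, 1995.
The foundation is poured: 17:40 Feb 18, 1995.
The foundation has cured: 17:40 Feb 18, 1995 + 30m = 18:10 Feb 18, 1995.
Framing is complete: 18:10 Feb 18, 1995 + 9h50m = 04:00 Feb 19, 1995.
Comparing: the certificate of occupancy is issued at 11:55 Feb 20, 1995 vs framing is complete at 04:00 Feb 19, 1995. Earlier: framing is complete.

Framing is complete — 04:00 on February 19, 1995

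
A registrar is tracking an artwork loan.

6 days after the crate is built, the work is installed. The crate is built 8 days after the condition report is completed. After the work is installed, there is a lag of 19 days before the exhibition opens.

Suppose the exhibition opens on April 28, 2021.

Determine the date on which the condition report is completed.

March 26, 2021

The exhibition opens: Apr 28, 2021.
The work is installed: Apr 28, 2021 − 19 days = Apr 9, 2021.
The crate is built: Apr 9, 2021 − 6 days = Apr 3, 2021.
The condition report is completed: Apr 3, 2021 − 8 days = Mar 26, 2021.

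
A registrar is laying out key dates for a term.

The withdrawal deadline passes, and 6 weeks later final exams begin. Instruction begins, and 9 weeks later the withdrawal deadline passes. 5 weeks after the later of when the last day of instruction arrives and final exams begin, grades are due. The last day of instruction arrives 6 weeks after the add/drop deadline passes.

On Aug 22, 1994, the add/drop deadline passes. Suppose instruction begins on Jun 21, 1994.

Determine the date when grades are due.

The add/drop deadline passes: Aug 22, 1994.
The last day of instruction arrives: Aug 22, 1994 + 6 weeks = Oct 3, 1994.
Instruction begins: Jun 21, 1994.
The withdrawal deadline passes: Jun 21, 1994 + 9 weeks = Aug 23, 1994.
Final exams begin: Aug 23, 1994 + 6 weeks = Oct 4, 1994.
Both prerequisites met — the last day of instruction arrives (Oct 3, 1994), final exams begin (Oct 4, 1994); the later is Oct 4, 1994.
Grades are due: Oct 4, 1994 + 5 weeks = Nov 8, 1994.

Nov 8, 1994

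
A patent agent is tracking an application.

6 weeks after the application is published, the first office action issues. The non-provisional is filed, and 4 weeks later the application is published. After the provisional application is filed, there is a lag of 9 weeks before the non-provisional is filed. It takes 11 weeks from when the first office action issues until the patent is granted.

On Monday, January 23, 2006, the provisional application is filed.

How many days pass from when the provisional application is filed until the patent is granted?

210 days

Causal path: the provisional application is filed → the non-provisional is filed → the application is published → the first office action issues → the patent is granted.
Total delay along the path: 9 + 4 + 6 + 11 weeks = 30 weeks = 210 days.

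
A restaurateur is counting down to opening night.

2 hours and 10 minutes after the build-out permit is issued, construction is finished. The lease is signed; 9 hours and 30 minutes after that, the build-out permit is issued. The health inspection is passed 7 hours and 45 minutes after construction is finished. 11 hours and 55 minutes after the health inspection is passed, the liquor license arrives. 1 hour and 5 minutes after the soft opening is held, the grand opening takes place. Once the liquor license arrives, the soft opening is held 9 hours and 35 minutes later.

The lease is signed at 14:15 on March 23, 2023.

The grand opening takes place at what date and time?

08:15 on March 25, 2023

The lease is signed: 14:15 Mar 23, 2023.
The build-out permit is issued: 14:15 Mar 23, 2023 + 9h30m = 23:45 Mar 23, 2023.
Construction is finished: 23:45 Mar 23, 2023 + 2h10m = 01:55 Mar 24, 2023.
The health inspection is passed: 01:55 Mar 24, 2023 + 7h45m = 09:40 Mar 24, 2023.
The liquor license arrives: 09:40 Mar 24, 2023 + 11h55m = 21:35 Mar 24, 2023.
The soft opening is held: 21:35 Mar 24, 2023 + 9h35m = 07:10 Mar 25, 2023.
The grand opening takes place: 07:10 Mar 25, 2023 + 1h05m = 08:15 Mar 25, 2023.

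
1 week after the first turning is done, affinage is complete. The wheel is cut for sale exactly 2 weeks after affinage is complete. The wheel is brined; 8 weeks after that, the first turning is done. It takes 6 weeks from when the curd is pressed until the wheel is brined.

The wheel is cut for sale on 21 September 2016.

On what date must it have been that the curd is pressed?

25 May 2016

The wheel is cut for sale: Sep 21, 2016.
Affinage is complete: Sep 21, 2016 − 2 weeks = Sep 7, 2016.
The first turning is done: Sep 7, 2016 − 1 week = Aug 31, 2016.
The wheel is brined: Aug 31, 2016 − 8 weeks = Jul 6, 2016.
The curd is pressed: Jul 6, 2016 − 6 weeks = May 25, 2016.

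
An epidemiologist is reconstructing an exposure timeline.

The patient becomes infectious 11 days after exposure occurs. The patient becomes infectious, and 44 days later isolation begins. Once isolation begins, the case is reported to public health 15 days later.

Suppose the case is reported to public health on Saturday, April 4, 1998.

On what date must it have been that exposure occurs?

Saturday, January 24, 1998

The case is reported to public health: Apr 4, 1998.
Isolation begins: Apr 4, 1998 − 15 days = Mar 20, 1998.
The patient becomes infectious: Mar 20, 1998 − 44 days = Feb 4, 1998.
Exposure occurs: Feb 4, 1998 − 11 days = Jan 24, 1998.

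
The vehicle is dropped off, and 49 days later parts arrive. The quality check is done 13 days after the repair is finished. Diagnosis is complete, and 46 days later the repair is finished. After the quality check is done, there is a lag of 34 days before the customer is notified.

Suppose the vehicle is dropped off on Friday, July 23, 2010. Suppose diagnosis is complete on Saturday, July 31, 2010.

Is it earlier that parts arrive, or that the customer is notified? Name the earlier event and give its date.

The vehicle is dropped off: Jul 23, 2010.
Parts arrive: Jul 23, 2010 + 49 days = Sep 10, 2010.
Diagnosis is complete: Jul 31, 2010.
The repair is finished: Jul 31, 2010 + 46 days = Sep 15, 2010.
The quality check is done: Sep 15, 2010 + 13 days = Sep 28, 2010.
The customer is notified: Sep 28, 2010 + 34 days = Nov 1, 2010.
Comparing: parts arrive on Sep 10, 2010 vs the customer is notified on Nov 1, 2010. Earlier: parts arrive.

Parts arrive — Friday, September 10, 2010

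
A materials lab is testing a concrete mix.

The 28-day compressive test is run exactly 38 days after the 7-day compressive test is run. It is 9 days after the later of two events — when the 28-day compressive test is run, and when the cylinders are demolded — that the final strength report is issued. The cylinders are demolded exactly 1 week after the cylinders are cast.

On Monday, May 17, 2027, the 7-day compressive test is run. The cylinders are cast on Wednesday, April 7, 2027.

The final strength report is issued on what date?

Saturday, July 3, 2027

The 7-day compressive test is run: May 17, 2027.
The 28-day compressive test is run: May 17, 2027 + 38 days = Jun 24, 2027.
The cylinders are cast: Apr 7, 2027.
The cylinders are demolded: Apr 7, 2027 + 1 week = Apr 14, 2027.
Both prerequisites met — the 28-day compressive test is run (Jun 24, 2027), the cylinders are demolded (Apr 14, 2027); the later is Jun 24, 2027.
The final strength report is issued: Jun 24, 2027 + 9 days = Jul 3, 2027.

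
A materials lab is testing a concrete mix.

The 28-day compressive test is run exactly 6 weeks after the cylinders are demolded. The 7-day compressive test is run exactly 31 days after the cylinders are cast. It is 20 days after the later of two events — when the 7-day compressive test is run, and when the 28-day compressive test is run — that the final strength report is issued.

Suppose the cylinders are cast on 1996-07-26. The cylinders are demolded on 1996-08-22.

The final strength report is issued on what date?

The cylinders are cast: Jul 26, 1996.
The 7-day compressive test is run: Jul 26, 1996 + 31 days = Aug 26, 1996.
The cylinders are demolded: Aug 22, 1996.
The 28-day compressive test is run: Aug 22, 1996 + 6 weeks = Oct 3, 1996.
Both prerequisites met — the 7-day compressive test is run (Aug 26, 1996), the 28-day compressive test is run (Oct 3, 1996); the later is Oct 3, 1996.
The final strength report is issued: Oct 3, 1996 + 20 days = Oct 23, 1996.

1996-10-23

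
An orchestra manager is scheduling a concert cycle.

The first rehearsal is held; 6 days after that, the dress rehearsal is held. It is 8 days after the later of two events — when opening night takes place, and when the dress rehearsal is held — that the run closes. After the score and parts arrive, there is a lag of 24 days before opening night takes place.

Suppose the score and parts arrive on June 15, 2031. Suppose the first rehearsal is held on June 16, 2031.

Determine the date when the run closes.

July 17, 2031

The score and parts arrive: Jun 15, 2031.
Opening night takes place: Jun 15, 2031 + 24 days = Jul 9, 2031.
The first rehearsal is held: Jun 16, 2031.
The dress rehearsal is held: Jun 16, 2031 + 6 days = Jun 22, 2031.
Both prerequisites met — opening night takes place (Jul 9, 2031), the dress rehearsal is held (Jun 22, 2031); the later is Jul 9, 2031.
The run closes: Jul 9, 2031 + 8 days = Jul 17, 2031.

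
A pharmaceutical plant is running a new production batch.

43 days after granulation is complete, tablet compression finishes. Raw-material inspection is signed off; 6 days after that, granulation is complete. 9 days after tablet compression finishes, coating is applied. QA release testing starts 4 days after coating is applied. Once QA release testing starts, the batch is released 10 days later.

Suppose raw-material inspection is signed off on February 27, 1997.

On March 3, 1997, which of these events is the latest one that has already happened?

Raw-material inspection is signed off

Raw-material inspection is signed off: Feb 27, 1997.
Granulation is complete: Feb 27, 1997 + 6 days = Mar 5, 1997.
Tablet compression finishes: Mar 5, 1997 + 43 days = Apr 17, 1997.
Coating is applied: Apr 17, 1997 + 9 days = Apr 26, 1997.
QA release testing starts: Apr 26, 1997 + 4 days = Apr 30, 1997.
The batch is released: Apr 30, 1997 + 10 days = May 10, 1997.
Mar 3, 1997 falls between when raw-material inspection is signed off (Feb 27, 1997) and when granulation is complete (Mar 5, 1997).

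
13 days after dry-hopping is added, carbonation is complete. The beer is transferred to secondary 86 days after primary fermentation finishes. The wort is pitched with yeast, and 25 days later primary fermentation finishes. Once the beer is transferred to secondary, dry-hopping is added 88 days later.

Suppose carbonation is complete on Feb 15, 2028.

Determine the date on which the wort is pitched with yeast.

Carbonation is complete: Feb 15, 2028.
Dry-hopping is added: Feb 15, 2028 − 13 days = Feb 2, 2028.
The beer is transferred to secondary: Feb 2, 2028 − 88 days = Nov 6, 2027.
Primary fermentation finishes: Nov 6, 2027 − 86 days = Aug 12, 2027.
The wort is pitched with yeast: Aug 12, 2027 − 25 days = Jul 18, 2027.

Jul 18, 2027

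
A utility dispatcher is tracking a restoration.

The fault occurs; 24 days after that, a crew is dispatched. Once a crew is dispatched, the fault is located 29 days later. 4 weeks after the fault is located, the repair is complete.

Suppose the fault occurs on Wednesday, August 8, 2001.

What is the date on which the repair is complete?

Sunday, October 28, 2001

The fault occurs: Aug 8, 2001.
A crew is dispatched: Aug 8, 2001 + 24 days = Sep 1, 2001.
The fault is located: Sep 1, 2001 + 29 days = Sep 30, 2001.
The repair is complete: Sep 30, 2001 + 4 weeks = Oct 28, 2001.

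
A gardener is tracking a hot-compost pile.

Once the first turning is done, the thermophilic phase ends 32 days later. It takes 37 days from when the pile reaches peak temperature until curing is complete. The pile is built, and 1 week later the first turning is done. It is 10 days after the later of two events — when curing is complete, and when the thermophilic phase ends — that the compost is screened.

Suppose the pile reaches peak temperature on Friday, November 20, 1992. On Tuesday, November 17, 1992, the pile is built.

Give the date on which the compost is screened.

The pile reaches peak temperature: Nov 20, 1992.
Curing is complete: Nov 20, 1992 + 37 days = Dec 27, 1992.
The pile is built: Nov 17, 1992.
The first turning is done: Nov 17, 1992 + 1 week = Nov 24, 1992.
The thermophilic phase ends: Nov 24, 1992 + 32 days = Dec 26, 1992.
Both prerequisites met — curing is complete (Dec 27, 1992), the thermophilic phase ends (Dec 26, 1992); the later is Dec 27, 1992.
The compost is screened: Dec 27, 1992 + 10 days = Jan 6, 1993.

Wednesday, January 6, 1993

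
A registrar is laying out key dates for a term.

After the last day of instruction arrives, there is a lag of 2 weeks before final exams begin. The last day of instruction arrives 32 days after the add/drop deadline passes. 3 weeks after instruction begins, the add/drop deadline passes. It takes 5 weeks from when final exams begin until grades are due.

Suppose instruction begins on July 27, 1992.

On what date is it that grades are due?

November 6, 1992

Instruction begins: Jul 27, 1992.
The add/drop deadline passes: Jul 27, 1992 + 3 weeks = Aug 17, 1992.
The last day of instruction arrives: Aug 17, 1992 + 32 days = Sep 18, 1992.
Final exams begin: Sep 18, 1992 + 2 weeks = Oct 2, 1992.
Grades are due: Oct 2, 1992 + 5 weeks = Nov 6, 1992.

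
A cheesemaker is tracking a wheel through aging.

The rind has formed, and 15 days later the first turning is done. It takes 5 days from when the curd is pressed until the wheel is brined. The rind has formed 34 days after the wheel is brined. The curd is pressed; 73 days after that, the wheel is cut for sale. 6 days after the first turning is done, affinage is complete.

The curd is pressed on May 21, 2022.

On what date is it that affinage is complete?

The curd is pressed: May 21, 2022.
The wheel is brined: May 21, 2022 + 5 days = May 26, 2022.
The rind has formed: May 26, 2022 + 34 days = Jun 29, 2022.
The first turning is done: Jun 29, 2022 + 15 days = Jul 14, 2022.
Affinage is complete: Jul 14, 2022 + 6 days = Jul 20, 2022.

Jul 20, 2022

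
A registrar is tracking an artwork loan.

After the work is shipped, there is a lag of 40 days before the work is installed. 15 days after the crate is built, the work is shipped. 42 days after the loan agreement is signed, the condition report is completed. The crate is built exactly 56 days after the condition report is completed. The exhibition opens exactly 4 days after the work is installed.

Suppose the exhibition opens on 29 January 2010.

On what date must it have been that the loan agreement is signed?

25 August 2009

The exhibition opens: Jan 29, 2010.
The work is installed: Jan 29, 2010 − 4 days = Jan 25, 2010.
The work is shipped: Jan 25, 2010 − 40 days = Dec 16, 2009.
The crate is built: Dec 16, 2009 − 15 days = Dec 1, 2009.
The condition report is completed: Dec 1, 2009 − 56 days = Oct 6, 2009.
The loan agreement is signed: Oct 6, 2009 − 42 days = Aug 25, 2009.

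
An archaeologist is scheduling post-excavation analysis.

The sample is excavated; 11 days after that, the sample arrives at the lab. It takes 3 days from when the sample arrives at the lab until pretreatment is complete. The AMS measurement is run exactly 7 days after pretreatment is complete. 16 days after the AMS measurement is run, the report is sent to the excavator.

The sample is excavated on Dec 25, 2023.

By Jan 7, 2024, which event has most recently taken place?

The sample arrives at the lab

The sample is excavated: Dec 25, 2023.
The sample arrives at the lab: Dec 25, 2023 + 11 days = Jan 5, 2024.
Pretreatment is complete: Jan 5, 2024 + 3 days = Jan 8, 2024.
The AMS measurement is run: Jan 8, 2024 + 7 days = Jan 15, 2024.
The report is sent to the excavator: Jan 15, 2024 + 16 days = Jan 31, 2024.
Jan 7, 2024 falls between when the sample arrives at the lab (Jan 5, 2024) and when pretreatment is complete (Jan 8, 2024).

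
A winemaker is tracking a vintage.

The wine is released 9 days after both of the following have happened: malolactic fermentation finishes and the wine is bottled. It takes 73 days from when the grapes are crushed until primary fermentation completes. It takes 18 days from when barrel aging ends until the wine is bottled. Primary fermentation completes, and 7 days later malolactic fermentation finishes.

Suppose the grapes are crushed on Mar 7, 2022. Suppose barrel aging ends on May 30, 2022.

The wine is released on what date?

Jun 26, 2022

The grapes are crushed: Mar 7, 2022.
Primary fermentation completes: Mar 7, 2022 + 73 days = May 19, 2022.
Malolactic fermentation finishes: May 19, 2022 + 7 days = May 26, 2022.
Barrel aging ends: May 30, 2022.
The wine is bottled: May 30, 2022 + 18 days = Jun 17, 2022.
Both prerequisites met — malolactic fermentation finishes (May 26, 2022), the wine is bottled (Jun 17, 2022); the later is Jun 17, 2022.
The wine is released: Jun 17, 2022 + 9 days = Jun 26, 2022.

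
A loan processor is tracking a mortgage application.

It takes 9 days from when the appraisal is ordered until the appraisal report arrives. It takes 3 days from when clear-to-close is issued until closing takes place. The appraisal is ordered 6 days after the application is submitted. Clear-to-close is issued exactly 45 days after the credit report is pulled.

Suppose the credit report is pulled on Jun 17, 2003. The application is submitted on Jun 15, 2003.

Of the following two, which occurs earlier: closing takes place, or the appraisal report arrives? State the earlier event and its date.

The credit report is pulled: Jun 17, 2003.
Clear-to-close is issued: Jun 17, 2003 + 45 days = Aug 1, 2003.
Closing takes place: Aug 1, 2003 + 3 days = Aug 4, 2003.
The application is submitted: Jun 15, 2003.
The appraisal is ordered: Jun 15, 2003 + 6 days = Jun 21, 2003.
The appraisal report arrives: Jun 21, 2003 + 9 days = Jun 30, 2003.
Comparing: closing takes place on Aug 4, 2003 vs the appraisal report arrives on Jun 30, 2003. Earlier: the appraisal report arrives.

The appraisal report arrives — Jun 30, 2003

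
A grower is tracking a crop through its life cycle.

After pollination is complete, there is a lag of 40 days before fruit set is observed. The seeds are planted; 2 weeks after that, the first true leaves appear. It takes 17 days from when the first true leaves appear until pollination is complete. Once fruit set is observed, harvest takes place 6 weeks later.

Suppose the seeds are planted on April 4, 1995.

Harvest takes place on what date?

July 26, 1995

The seeds are planted: Apr 4, 1995.
The first true leaves appear: Apr 4, 1995 + 2 weeks = Apr 18, 1995.
Pollination is complete: Apr 18, 1995 + 17 days = May 5, 1995.
Fruit set is observed: May 5, 1995 + 40 days = Jun 14, 1995.
Harvest takes place: Jun 14, 1995 + 6 weeks = Jul 26, 1995.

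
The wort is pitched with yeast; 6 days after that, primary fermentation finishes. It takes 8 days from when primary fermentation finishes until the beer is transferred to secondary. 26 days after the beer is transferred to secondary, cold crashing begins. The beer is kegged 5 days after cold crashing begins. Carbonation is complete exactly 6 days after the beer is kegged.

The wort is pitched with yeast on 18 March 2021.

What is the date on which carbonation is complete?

8 May 2021

The wort is pitched with yeast: Mar 18, 2021.
Primary fermentation finishes: Mar 18, 2021 + 6 days = Mar 24, 2021.
The beer is transferred to secondary: Mar 24, 2021 + 8 days = Apr 1, 2021.
Cold crashing begins: Apr 1, 2021 + 26 days = Apr 27, 2021.
The beer is kegged: Apr 27, 2021 + 5 days = May 2, 2021.
Carbonation is complete: May 2, 2021 + 6 days = May 8, 2021.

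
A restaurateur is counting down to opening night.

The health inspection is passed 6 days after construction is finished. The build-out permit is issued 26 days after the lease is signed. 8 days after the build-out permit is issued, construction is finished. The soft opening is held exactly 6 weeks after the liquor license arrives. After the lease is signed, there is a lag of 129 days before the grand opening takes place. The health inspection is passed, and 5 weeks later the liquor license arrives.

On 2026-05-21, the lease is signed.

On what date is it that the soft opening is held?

The lease is signed: May 21, 2026.
The build-out permit is issued: May 21, 2026 + 26 days = Jun 16, 2026.
Construction is finished: Jun 16, 2026 + 8 days = Jun 24, 2026.
The health inspection is passed: Jun 24, 2026 + 6 days = Jun 30, 2026.
The liquor license arrives: Jun 30, 2026 + 5 weeks = Aug 4, 2026.
The soft opening is held: Aug 4, 2026 + 6 weeks = Sep 15, 2026.

2026-09-15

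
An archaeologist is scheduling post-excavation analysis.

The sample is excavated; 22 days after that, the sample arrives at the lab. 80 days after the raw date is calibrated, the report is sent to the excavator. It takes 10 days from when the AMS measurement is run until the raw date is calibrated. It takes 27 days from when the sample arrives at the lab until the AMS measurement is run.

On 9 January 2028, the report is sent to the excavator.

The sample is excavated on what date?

23 August 2027

The report is sent to the excavator: Jan 9, 2028.
The raw date is calibrated: Jan 9, 2028 − 80 days = Oct 21, 2027.
The AMS measurement is run: Oct 21, 2027 − 10 days = Oct 11, 2027.
The sample arrives at the lab: Oct 11, 2027 − 27 days = Sep 14, 2027.
The sample is excavated: Sep 14, 2027 − 22 days = Aug 23, 2027.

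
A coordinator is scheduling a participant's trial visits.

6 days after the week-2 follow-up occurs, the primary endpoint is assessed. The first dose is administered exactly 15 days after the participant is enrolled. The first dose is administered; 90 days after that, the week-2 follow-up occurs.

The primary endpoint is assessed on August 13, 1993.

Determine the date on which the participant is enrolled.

April 24, 1993

The primary endpoint is assessed: Aug 13, 1993.
The week-2 follow-up occurs: Aug 13, 1993 − 6 days = Aug 7, 1993.
The first dose is administered: Aug 7, 1993 − 90 days = May 9, 1993.
The participant is enrolled: May 9, 1993 − 15 days = Apr 24, 1993.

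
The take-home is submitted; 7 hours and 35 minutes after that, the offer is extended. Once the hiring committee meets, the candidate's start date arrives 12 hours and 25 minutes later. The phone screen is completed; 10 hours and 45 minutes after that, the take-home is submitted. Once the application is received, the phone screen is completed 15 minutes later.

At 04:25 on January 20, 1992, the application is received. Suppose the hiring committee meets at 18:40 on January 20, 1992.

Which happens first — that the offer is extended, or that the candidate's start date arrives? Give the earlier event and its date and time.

The application is received: 04:25 Jan 20, 1992.
The phone screen is completed: 04:25 Jan 20, 1992 + 15m = 04:40 Jan 20, 1992.
The take-home is submitted: 04:40 Jan 20, 1992 + 10h45m = 15:25 Jan 20, 1992.
The offer is extended: 15:25 Jan 20, 1992 + 7h35m = 23:00 Jan 20, 1992.
The hiring committee meets: 18:40 Jan 20, 1992.
The candidate's start date arrives: 18:40 Jan 20, 1992 + 12h25m = 07:05 Jan 21, 1992.
Comparing: the offer is extended at 23:00 Jan 20, 1992 vs the candidate's start date arrives at 07:05 Jan 21, 1992. Earlier: the offer is extended.

The offer is extended — 23:00 on January 20, 1992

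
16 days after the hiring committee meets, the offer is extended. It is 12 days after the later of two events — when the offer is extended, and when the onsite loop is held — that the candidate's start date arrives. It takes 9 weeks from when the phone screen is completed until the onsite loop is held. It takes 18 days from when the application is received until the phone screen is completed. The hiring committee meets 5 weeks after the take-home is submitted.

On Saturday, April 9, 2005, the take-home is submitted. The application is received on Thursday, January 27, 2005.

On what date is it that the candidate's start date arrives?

Saturday, June 11, 2005

The take-home is submitted: Apr 9, 2005.
The hiring committee meets: Apr 9, 2005 + 5 weeks = May 14, 2005.
The offer is extended: May 14, 2005 + 16 days = May 30, 2005.
The application is received: Jan 27, 2005.
The phone screen is completed: Jan 27, 2005 + 18 days = Feb 14, 2005.
The onsite loop is held: Feb 14, 2005 + 9 weeks = Apr 18, 2005.
Both prerequisites met — the offer is extended (May 30, 2005), the onsite loop is held (Apr 18, 2005); the later is May 30, 2005.
The candidate's start date arrives: May 30, 2005 + 12 days = Jun 11, 2005.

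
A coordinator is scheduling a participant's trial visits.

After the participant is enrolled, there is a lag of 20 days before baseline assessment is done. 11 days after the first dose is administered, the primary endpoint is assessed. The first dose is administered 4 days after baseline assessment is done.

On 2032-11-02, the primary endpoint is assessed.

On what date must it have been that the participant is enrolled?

The primary endpoint is assessed: Nov 2, 2032.
The first dose is administered: Nov 2, 2032 − 11 days = Oct 22, 2032.
Baseline assessment is done: Oct 22, 2032 − 4 days = Oct 18, 2032.
The participant is enrolled: Oct 18, 2032 − 20 days = Sep 28, 2032.

2032-09-28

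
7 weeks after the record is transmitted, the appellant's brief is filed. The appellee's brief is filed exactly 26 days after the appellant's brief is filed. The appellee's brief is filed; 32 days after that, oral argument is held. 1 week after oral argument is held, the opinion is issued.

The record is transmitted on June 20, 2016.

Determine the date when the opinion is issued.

October 12, 2016

The record is transmitted: Jun 20, 2016.
The appellant's brief is filed: Jun 20, 2016 + 7 weeks = Aug 8, 2016.
The appellee's brief is filed: Aug 8, 2016 + 26 days = Sep 3, 2016.
Oral argument is held: Sep 3, 2016 + 32 days = Oct 5, 2016.
The opinion is issued: Oct 5, 2016 + 1 week = Oct 12, 2016.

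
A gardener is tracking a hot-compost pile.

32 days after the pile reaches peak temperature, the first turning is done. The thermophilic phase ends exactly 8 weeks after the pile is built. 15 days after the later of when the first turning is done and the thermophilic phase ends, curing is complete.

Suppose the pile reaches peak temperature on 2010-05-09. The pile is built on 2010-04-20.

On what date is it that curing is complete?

The pile reaches peak temperature: May 9, 2010.
The first turning is done: May 9, 2010 + 32 days = Jun 10, 2010.
The pile is built: Apr 20, 2010.
The thermophilic phase ends: Apr 20, 2010 + 8 weeks = Jun 15, 2010.
Both prerequisites met — the first turning is done (Jun 10, 2010), the thermophilic phase ends (Jun 15, 2010); the later is Jun 15, 2010.
Curing is complete: Jun 15, 2010 + 15 days = Jun 30, 2010.

2010-06-30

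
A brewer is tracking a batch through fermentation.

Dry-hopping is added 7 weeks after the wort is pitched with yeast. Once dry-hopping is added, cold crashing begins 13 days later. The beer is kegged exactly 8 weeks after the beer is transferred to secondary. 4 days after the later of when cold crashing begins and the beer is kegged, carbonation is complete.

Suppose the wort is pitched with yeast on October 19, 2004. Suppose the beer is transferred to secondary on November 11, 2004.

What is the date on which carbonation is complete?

The wort is pitched with yeast: Oct 19, 2004.
Dry-hopping is added: Oct 19, 2004 + 7 weeks = Dec 7, 2004.
Cold crashing begins: Dec 7, 2004 + 13 days = Dec 20, 2004.
The beer is transferred to secondary: Nov 11, 2004.
The beer is kegged: Nov 11, 2004 + 8 weeks = Jan 6, 2005.
Both prerequisites met — cold crashing begins (Dec 20, 2004), the beer is kegged (Jan 6, 2005); the later is Jan 6, 2005.
Carbonation is complete: Jan 6, 2005 + 4 days = Jan 10, 2005.

January 10, 2005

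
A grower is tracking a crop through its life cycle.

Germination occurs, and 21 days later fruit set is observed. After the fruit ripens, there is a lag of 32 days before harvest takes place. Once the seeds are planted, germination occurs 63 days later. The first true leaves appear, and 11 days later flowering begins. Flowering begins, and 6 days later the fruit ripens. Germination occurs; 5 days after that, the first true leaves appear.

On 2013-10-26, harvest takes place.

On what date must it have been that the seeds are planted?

2013-07-01

Harvest takes place: Oct 26, 2013.
The fruit ripens: Oct 26, 2013 − 32 days = Sep 24, 2013.
Flowering begins: Sep 24, 2013 − 6 days = Sep 18, 2013.
The first true leaves appear: Sep 18, 2013 − 11 days = Sep 7, 2013.
Germination occurs: Sep 7, 2013 − 5 days = Sep 2, 2013.
The seeds are planted: Sep 2, 2013 − 63 days = Jul 1, 2013.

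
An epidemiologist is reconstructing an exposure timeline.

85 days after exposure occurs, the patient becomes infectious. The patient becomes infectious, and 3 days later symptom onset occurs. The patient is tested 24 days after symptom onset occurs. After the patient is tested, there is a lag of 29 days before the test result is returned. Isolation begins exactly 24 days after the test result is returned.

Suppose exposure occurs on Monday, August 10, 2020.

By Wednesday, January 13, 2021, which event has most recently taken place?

Exposure occurs: Aug 10, 2020.
The patient becomes infectious: Aug 10, 2020 + 85 days = Nov 3, 2020.
Symptom onset occurs: Nov 3, 2020 + 3 days = Nov 6, 2020.
The patient is tested: Nov 6, 2020 + 24 days = Nov 30, 2020.
The test result is returned: Nov 30, 2020 + 29 days = Dec 29, 2020.
Isolation begins: Dec 29, 2020 + 24 days = Jan 22, 2021.
Jan 13, 2021 falls between when the test result is returned (Dec 29, 2020) and when isolation begins (Jan 22, 2021).

The test result is returned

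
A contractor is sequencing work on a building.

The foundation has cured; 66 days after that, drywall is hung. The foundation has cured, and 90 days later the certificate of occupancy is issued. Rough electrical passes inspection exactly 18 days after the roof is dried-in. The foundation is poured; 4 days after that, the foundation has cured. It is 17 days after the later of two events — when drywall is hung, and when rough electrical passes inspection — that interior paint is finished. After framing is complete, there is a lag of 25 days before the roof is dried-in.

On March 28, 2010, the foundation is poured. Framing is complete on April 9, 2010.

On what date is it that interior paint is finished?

The foundation is poured: Mar 28, 2010.
The foundation has cured: Mar 28, 2010 + 4 days = Apr 1, 2010.
Drywall is hung: Apr 1, 2010 + 66 days = Jun 6, 2010.
Framing is complete: Apr 9, 2010.
The roof is dried-in: Apr 9, 2010 + 25 days = May 4, 2010.
Rough electrical passes inspection: May 4, 2010 + 18 days = May 22, 2010.
Both prerequisites met — drywall is hung (Jun 6, 2010), rough electrical passes inspection (May 22, 2010); the later is Jun 6, 2010.
Interior paint is finished: Jun 6, 2010 + 17 days = Jun 23, 2010.

June 23, 2010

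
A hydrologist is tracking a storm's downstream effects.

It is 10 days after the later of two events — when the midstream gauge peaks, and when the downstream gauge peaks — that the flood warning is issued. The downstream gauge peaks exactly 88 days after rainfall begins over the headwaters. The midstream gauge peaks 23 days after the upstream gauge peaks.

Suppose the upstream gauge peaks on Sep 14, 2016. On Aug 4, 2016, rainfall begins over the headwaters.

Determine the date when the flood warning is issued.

Nov 10, 2016

The upstream gauge peaks: Sep 14, 2016.
The midstream gauge peaks: Sep 14, 2016 + 23 days = Oct 7, 2016.
Rainfall begins over the headwaters: Aug 4, 2016.
The downstream gauge peaks: Aug 4, 2016 + 88 days = Oct 31, 2016.
Both prerequisites met — the midstream gauge peaks (Oct 7, 2016), the downstream gauge peaks (Oct 31, 2016); the later is Oct 31, 2016.
The flood warning is issued: Oct 31, 2016 + 10 days = Nov 10, 2016.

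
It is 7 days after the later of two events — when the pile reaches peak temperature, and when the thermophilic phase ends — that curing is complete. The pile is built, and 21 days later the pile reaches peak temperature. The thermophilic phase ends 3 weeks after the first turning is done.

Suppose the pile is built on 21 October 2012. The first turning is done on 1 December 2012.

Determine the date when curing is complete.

The pile is built: Oct 21, 2012.
The pile reaches peak temperature: Oct 21, 2012 + 21 days = Nov 11, 2012.
The first turning is done: Dec 1, 2012.
The thermophilic phase ends: Dec 1, 2012 + 3 weeks = Dec 22, 2012.
Both prerequisites met — the pile reaches peak temperature (Nov 11, 2012), the thermophilic phase ends (Dec 22, 2012); the later is Dec 22, 2012.
Curing is complete: Dec 22, 2012 + 7 days = Dec 29, 2012.

29 December 2012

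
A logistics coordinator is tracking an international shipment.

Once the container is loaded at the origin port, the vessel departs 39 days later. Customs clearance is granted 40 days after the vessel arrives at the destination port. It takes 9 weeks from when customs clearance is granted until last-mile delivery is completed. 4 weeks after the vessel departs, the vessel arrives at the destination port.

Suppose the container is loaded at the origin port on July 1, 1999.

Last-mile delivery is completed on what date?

December 18, 1999

The container is loaded at the origin port: Jul 1, 1999.
The vessel departs: Jul 1, 1999 + 39 days = Aug 9, 1999.
The vessel arrives at the destination port: Aug 9, 1999 + 4 weeks = Sep 6, 1999.
Customs clearance is granted: Sep 6, 1999 + 40 days = Oct 16, 1999.
Last-mile delivery is completed: Oct 16, 1999 + 9 weeks = Dec 18, 1999.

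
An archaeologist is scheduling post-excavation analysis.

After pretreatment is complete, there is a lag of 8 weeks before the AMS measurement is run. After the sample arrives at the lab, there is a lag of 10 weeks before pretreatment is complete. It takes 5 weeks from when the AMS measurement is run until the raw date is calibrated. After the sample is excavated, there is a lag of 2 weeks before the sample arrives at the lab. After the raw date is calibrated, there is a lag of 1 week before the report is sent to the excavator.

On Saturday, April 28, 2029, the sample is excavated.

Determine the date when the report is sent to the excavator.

The sample is excavated: Apr 28, 2029.
The sample arrives at the lab: Apr 28, 2029 + 2 weeks = May 12, 2029.
Pretreatment is complete: May 12, 2029 + 10 weeks = Jul 21, 2029.
The AMS measurement is run: Jul 21, 2029 + 8 weeks = Sep 15, 2029.
The raw date is calibrated: Sep 15, 2029 + 5 weeks = Oct 20, 2029.
The report is sent to the excavator: Oct 20, 2029 + 1 week = Oct 27, 2029.

Saturday, October 27, 2029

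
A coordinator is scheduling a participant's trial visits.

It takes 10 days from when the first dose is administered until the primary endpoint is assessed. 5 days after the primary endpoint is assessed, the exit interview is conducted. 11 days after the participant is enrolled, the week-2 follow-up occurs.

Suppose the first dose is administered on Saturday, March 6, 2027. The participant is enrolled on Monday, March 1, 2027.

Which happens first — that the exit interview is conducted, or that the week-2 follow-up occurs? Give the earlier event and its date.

The week-2 follow-up occurs — Friday, March 12, 2027

The first dose is administered: Mar 6, 2027.
The primary endpoint is assessed: Mar 6, 2027 + 10 days = Mar 16, 2027.
The exit interview is conducted: Mar 16, 2027 + 5 days = Mar 21, 2027.
The participant is enrolled: Mar 1, 2027.
The week-2 follow-up occurs: Mar 1, 2027 + 11 days = Mar 12, 2027.
Comparing: the exit interview is conducted on Mar 21, 2027 vs the week-2 follow-up occurs on Mar 12, 2027. Earlier: the week-2 follow-up occurs.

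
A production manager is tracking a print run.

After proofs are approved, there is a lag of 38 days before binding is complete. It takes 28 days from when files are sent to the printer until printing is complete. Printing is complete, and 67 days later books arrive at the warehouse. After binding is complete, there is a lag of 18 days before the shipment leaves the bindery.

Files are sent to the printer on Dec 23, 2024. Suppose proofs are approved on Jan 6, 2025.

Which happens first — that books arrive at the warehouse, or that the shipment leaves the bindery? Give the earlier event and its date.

The shipment leaves the bindery — Mar 3, 2025

Files are sent to the printer: Dec 23, 2024.
Printing is complete: Dec 23, 2024 + 28 days = Jan 20, 2025.
Books arrive at the warehouse: Jan 20, 2025 + 67 days = Mar 28, 2025.
Proofs are approved: Jan 6, 2025.
Binding is complete: Jan 6, 2025 + 38 days = Feb 13, 2025.
The shipment leaves the bindery: Feb 13, 2025 + 18 days = Mar 3, 2025.
Comparing: books arrive at the warehouse on Mar 28, 2025 vs the shipment leaves the bindery on Mar 3, 2025. Earlier: the shipment leaves the bindery.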